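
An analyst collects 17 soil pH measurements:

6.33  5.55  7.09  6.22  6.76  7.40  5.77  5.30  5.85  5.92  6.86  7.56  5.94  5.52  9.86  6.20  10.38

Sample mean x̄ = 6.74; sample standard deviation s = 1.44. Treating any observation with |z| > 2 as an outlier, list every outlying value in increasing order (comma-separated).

Cutoffs at x̄ ± 2s: 6.74 ± 2·1.44 = [3.86, 9.62].
9.86: z = 2.17, |z| > 2 → outlier.
10.38: z = 2.53, |z| > 2 → outlier.
Every other value lies within [3.86, 9.62].

9.86, 10.38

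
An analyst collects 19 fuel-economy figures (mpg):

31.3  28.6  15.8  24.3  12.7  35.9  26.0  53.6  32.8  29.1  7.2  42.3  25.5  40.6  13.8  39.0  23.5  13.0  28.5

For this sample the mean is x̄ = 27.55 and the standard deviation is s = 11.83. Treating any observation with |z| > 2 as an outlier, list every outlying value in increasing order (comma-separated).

Cutoffs at x̄ ± 2s: 27.55 ± 2·11.83 = [3.89, 51.21].
53.6: z = 2.20, |z| > 2 → outlier.
Every other value lies within [3.89, 51.21].

53.6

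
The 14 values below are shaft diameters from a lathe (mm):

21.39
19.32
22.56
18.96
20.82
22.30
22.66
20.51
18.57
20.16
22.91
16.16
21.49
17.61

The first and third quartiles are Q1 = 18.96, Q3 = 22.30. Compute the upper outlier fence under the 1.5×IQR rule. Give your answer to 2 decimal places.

27.31

IQR = Q3 − Q1 = 22.30 − 18.96 = 3.34.
Lower fence = Q1 − 1.5·IQR = 18.96 − 5.01 = 13.95.
Upper fence = Q3 + 1.5·IQR = 22.30 + 5.01 = 27.31.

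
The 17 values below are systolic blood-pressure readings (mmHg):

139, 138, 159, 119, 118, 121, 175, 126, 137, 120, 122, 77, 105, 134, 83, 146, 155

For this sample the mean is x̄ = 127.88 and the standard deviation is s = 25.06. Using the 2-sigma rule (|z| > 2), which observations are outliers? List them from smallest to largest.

Cutoffs at x̄ ± 2s: 127.88 ± 2·25.06 = [77.76, 178.00].
77: z = -2.03, |z| > 2 → outlier.
Every other value lies within [77.76, 178.00].

77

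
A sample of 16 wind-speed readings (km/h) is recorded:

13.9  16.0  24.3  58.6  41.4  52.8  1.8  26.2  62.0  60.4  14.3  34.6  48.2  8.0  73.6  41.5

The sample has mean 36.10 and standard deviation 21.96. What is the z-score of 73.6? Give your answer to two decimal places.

z = (73.6 − 36.10) / 21.96 = 1.71.

1.71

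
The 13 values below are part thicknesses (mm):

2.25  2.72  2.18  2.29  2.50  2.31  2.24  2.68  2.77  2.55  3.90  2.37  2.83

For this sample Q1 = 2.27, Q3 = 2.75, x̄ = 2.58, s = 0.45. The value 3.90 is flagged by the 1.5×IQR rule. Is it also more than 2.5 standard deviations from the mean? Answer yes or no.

yes

z = (3.90 − 2.58) / 0.45 = 2.93.
|z| = 2.93 > 2.5.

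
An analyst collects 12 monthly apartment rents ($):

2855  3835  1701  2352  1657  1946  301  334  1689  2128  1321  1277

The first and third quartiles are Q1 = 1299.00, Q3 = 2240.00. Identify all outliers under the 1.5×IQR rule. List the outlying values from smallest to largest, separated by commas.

IQR = Q3 − Q1 = 2240.00 − 1299.00 = 941.00.
Lower fence = Q1 − 1.5·IQR = 1299.00 − 1411.50 = -112.50.
Upper fence = Q3 + 1.5·IQR = 2240.00 + 1411.50 = 3651.50.
3835 > 3651.50 → outlier.
All remaining values lie within [-112.50, 3651.50].

3835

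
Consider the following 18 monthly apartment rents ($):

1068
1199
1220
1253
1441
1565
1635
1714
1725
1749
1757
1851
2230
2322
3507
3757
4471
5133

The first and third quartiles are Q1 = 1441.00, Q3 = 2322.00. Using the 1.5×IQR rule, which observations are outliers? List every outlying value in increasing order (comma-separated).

IQR = Q3 − Q1 = 2322.00 − 1441.00 = 881.00.
Lower fence = Q1 − 1.5·IQR = 1441.00 − 1321.50 = 119.50.
Upper fence = Q3 + 1.5·IQR = 2322.00 + 1321.50 = 3643.50.
3757 > 3643.50 → outlier.
4471 > 3643.50 → outlier.
5133 > 3643.50 → outlier.
All remaining values lie within [119.50, 3643.50].

3757, 4471, 5133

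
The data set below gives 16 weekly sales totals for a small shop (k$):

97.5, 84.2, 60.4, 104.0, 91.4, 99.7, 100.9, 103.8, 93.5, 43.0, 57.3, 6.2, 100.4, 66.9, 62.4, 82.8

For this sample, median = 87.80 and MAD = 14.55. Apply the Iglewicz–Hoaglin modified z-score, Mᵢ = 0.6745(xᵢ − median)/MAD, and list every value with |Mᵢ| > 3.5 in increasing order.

6.2

|Mᵢ| > 3.5 ⇔ |xᵢ − 87.80| > 3.5·14.55/0.6745 = 75.50.
So outliers lie outside [12.30, 163.30].
6.2: M = -3.78 → outlier.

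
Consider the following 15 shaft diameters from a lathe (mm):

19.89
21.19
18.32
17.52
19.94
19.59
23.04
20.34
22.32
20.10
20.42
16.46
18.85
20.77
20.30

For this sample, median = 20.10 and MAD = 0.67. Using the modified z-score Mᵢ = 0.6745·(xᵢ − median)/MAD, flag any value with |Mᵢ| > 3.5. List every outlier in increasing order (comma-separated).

|Mᵢ| > 3.5 ⇔ |xᵢ − 20.10| > 3.5·0.67/0.6745 = 3.48.
So outliers lie outside [16.62, 23.58].
16.46: M = -3.66 → outlier.

16.46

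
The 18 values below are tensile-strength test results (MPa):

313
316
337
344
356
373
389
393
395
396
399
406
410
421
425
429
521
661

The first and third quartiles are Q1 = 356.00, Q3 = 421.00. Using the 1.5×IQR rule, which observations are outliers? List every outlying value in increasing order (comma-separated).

521, 661

IQR = Q3 − Q1 = 421.00 − 356.00 = 65.00.
Lower fence = Q1 − 1.5·IQR = 356.00 − 97.50 = 258.50.
Upper fence = Q3 + 1.5·IQR = 421.00 + 97.50 = 518.50.
521 > 518.50 → outlier.
661 > 518.50 → outlier.
All remaining values lie within [258.50, 518.50].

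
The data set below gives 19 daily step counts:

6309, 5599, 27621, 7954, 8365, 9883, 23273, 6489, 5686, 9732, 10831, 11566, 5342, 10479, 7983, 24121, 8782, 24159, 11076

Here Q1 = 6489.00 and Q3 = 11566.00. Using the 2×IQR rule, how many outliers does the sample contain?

IQR = 5077.00; fences at 6489.00 − 10154.00 = -3665.00 and 11566.00 + 10154.00 = 21720.00.
Outside the cutoffs: 23273, 24121, 24159, 27621.

4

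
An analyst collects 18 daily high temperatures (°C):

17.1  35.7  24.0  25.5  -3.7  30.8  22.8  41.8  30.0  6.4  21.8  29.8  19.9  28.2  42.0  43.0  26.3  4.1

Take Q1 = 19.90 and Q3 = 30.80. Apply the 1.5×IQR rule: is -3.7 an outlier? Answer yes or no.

IQR = Q3 − Q1 = 30.80 − 19.90 = 10.90.
Lower fence = Q1 − 1.5·IQR = 19.90 − 16.35 = 3.55.
Upper fence = Q3 + 1.5·IQR = 30.80 + 16.35 = 47.15.
-3.7 lies below the lower fence.

yes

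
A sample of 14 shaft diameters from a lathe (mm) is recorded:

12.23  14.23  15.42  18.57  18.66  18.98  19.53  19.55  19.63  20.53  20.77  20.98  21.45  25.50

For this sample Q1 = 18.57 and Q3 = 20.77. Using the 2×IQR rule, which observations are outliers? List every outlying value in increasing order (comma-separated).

12.23, 25.50

IQR = Q3 − Q1 = 20.77 − 18.57 = 2.20.
Lower fence = Q1 − 2·IQR = 18.57 − 4.40 = 14.17.
Upper fence = Q3 + 2·IQR = 20.77 + 4.40 = 25.17.
12.23 < 14.17 → outlier.
25.50 > 25.17 → outlier.
All remaining values lie within [14.17, 25.17].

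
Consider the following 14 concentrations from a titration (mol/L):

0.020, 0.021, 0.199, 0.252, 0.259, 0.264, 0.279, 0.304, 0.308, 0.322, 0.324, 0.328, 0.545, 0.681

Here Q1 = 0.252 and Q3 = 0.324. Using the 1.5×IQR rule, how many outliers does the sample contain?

4

IQR = 0.072; fences at 0.252 − 0.108 = 0.144 and 0.324 + 0.108 = 0.432.
Outside the cutoffs: 0.020, 0.021, 0.545, 0.681.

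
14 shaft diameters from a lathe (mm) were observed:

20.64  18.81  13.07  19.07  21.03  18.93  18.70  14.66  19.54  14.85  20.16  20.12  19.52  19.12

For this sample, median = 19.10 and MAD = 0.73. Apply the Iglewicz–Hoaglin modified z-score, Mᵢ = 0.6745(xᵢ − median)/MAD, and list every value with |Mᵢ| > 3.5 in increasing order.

|Mᵢ| > 3.5 ⇔ |xᵢ − 19.10| > 3.5·0.73/0.6745 = 3.79.
So outliers lie outside [15.31, 22.89].
13.07: M = -5.57 → outlier.
14.66: M = -4.10 → outlier.
14.85: M = -3.93 → outlier.

13.07, 14.66, 14.85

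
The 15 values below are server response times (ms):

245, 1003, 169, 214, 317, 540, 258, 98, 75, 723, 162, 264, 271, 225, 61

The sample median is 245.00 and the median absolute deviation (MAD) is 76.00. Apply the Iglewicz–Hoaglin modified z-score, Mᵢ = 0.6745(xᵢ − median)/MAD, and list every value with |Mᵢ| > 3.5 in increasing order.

723, 1003

|Mᵢ| > 3.5 ⇔ |xᵢ − 245.00| > 3.5·76.00/0.6745 = 394.37.
So outliers lie outside [-149.37, 639.37].
723: M = 4.24 → outlier.
1003: M = 6.73 → outlier.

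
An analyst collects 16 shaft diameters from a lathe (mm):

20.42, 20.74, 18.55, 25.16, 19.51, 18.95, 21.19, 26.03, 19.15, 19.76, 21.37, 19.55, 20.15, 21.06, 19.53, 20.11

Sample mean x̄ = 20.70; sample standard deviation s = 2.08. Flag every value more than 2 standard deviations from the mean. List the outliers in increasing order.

Cutoffs at x̄ ± 2s: 20.70 ± 2·2.08 = [16.54, 24.86].
25.16: z = 2.14, |z| > 2 → outlier.
26.03: z = 2.56, |z| > 2 → outlier.
Every other value lies within [16.54, 24.86].

25.16, 26.03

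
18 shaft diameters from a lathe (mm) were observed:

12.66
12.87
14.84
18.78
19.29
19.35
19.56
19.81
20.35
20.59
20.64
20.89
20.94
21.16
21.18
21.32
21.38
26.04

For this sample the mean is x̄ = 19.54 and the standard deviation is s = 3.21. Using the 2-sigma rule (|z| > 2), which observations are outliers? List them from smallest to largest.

Cutoffs at x̄ ± 2s: 19.54 ± 2·3.21 = [13.12, 25.96].
12.66: z = -2.14, |z| > 2 → outlier.
12.87: z = -2.08, |z| > 2 → outlier.
26.04: z = 2.02, |z| > 2 → outlier.
Every other value lies within [13.12, 25.96].

12.66, 12.87, 26.04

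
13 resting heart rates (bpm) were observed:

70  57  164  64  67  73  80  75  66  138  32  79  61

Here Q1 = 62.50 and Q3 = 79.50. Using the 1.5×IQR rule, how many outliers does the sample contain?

IQR = 17.00; fences at 62.50 − 25.50 = 37.00 and 79.50 + 25.50 = 105.00.
Outside the cutoffs: 32, 138, 164.

3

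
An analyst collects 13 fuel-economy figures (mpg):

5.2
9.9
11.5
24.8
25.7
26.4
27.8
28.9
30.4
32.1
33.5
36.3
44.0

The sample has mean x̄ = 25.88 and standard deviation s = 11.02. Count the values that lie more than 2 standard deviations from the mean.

0

Cutoffs: x̄ ± 2s = [3.84, 47.92].
Every value lies within the cutoffs.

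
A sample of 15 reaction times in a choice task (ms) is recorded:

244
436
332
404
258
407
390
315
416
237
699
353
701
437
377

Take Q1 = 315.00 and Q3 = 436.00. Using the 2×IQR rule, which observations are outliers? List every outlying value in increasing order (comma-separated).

699, 701

IQR = Q3 − Q1 = 436.00 − 315.00 = 121.00.
Lower fence = Q1 − 2·IQR = 315.00 − 242.00 = 73.00.
Upper fence = Q3 + 2·IQR = 436.00 + 242.00 = 678.00.
699 > 678.00 → outlier.
701 > 678.00 → outlier.
All remaining values lie within [73.00, 678.00].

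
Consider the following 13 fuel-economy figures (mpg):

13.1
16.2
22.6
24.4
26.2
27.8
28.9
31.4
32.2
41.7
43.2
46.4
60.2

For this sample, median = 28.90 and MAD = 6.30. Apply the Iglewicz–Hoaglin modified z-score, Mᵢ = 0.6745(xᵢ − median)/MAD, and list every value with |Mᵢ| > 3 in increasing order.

|Mᵢ| > 3 ⇔ |xᵢ − 28.90| > 3·6.30/0.6745 = 28.02.
So outliers lie outside [0.88, 56.92].
60.2: M = 3.35 → outlier.

60.2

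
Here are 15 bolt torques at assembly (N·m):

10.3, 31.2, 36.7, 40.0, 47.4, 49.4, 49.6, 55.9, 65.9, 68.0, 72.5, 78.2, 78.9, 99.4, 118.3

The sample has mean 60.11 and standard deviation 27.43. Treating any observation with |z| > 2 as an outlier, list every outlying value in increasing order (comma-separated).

Cutoffs at x̄ ± 2s: 60.11 ± 2·27.43 = [5.25, 114.97].
118.3: z = 2.12, |z| > 2 → outlier.
Every other value lies within [5.25, 114.97].

118.3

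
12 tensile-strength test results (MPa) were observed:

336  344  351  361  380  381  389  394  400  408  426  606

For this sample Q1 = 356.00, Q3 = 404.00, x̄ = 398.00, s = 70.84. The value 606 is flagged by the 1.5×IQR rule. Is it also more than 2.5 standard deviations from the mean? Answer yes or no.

yes

z = (606 − 398.00) / 70.84 = 2.94.
|z| = 2.94 > 2.5.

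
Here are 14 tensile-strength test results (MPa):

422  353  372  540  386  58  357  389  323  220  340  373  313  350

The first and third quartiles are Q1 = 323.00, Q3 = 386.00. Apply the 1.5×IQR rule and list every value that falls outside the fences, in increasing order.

IQR = Q3 − Q1 = 386.00 − 323.00 = 63.00.
Lower fence = Q1 − 1.5·IQR = 323.00 − 94.50 = 228.50.
Upper fence = Q3 + 1.5·IQR = 386.00 + 94.50 = 480.50.
58 < 228.50 → outlier.
220 < 228.50 → outlier.
540 > 480.50 → outlier.
All remaining values lie within [228.50, 480.50].

58, 220, 540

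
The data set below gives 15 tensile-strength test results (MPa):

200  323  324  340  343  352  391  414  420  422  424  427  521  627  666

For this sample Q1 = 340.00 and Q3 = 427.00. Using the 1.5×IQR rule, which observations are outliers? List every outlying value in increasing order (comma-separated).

IQR = Q3 − Q1 = 427.00 − 340.00 = 87.00.
Lower fence = Q1 − 1.5·IQR = 340.00 − 130.50 = 209.50.
Upper fence = Q3 + 1.5·IQR = 427.00 + 130.50 = 557.50.
200 < 209.50 → outlier.
627 > 557.50 → outlier.
666 > 557.50 → outlier.
All remaining values lie within [209.50, 557.50].

200, 627, 666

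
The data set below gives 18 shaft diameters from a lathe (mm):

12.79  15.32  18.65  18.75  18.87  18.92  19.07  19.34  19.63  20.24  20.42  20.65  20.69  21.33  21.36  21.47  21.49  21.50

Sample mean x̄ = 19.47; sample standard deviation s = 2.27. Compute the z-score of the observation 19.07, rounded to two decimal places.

-0.18

z = (19.07 − 19.47) / 2.27 = -0.18.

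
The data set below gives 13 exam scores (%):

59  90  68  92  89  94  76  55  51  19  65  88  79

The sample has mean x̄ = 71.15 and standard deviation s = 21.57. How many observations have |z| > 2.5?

0

Cutoffs: x̄ ± 2.5s = [17.225, 125.075].
Every value lies within the cutoffs.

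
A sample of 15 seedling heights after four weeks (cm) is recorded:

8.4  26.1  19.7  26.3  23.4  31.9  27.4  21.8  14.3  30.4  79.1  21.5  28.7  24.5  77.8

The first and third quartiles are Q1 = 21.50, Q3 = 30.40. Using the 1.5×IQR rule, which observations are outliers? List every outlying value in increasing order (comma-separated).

77.8, 79.1

IQR = Q3 − Q1 = 30.40 − 21.50 = 8.90.
Lower fence = Q1 − 1.5·IQR = 21.50 − 13.35 = 8.15.
Upper fence = Q3 + 1.5·IQR = 30.40 + 13.35 = 43.75.
77.8 > 43.75 → outlier.
79.1 > 43.75 → outlier.
All remaining values lie within [8.15, 43.75].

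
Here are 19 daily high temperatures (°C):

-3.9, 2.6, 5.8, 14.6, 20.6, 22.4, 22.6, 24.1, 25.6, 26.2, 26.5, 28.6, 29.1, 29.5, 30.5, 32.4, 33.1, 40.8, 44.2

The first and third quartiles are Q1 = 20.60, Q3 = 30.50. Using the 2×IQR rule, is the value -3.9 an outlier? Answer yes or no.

IQR = Q3 − Q1 = 30.50 − 20.60 = 9.90.
Lower fence = Q1 − 2·IQR = 20.60 − 19.80 = 0.80.
Upper fence = Q3 + 2·IQR = 30.50 + 19.80 = 50.30.
-3.9 lies below the lower fence.

yes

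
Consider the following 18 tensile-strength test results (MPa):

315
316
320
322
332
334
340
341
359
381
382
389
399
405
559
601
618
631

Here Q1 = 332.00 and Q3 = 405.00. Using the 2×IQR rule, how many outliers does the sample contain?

IQR = 73.00; fences at 332.00 − 146.00 = 186.00 and 405.00 + 146.00 = 551.00.
Outside the cutoffs: 559, 601, 618, 631.

4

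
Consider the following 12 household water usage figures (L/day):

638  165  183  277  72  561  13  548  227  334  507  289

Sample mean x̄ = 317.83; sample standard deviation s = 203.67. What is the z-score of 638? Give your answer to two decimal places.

1.57

z = (638 − 317.83) / 203.67 = 1.57.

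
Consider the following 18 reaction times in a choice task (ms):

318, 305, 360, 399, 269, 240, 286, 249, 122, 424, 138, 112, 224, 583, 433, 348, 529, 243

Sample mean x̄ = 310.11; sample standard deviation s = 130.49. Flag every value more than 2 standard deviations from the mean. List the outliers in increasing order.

583

Cutoffs at x̄ ± 2s: 310.11 ± 2·130.49 = [49.13, 571.09].
583: z = 2.09, |z| > 2 → outlier.
Every other value lies within [49.13, 571.09].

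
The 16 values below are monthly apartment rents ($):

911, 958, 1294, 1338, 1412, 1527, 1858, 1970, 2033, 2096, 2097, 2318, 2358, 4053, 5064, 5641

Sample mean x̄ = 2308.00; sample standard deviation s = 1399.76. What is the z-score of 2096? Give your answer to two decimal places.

-0.15

z = (2096 − 2308.00) / 1399.76 = -0.15.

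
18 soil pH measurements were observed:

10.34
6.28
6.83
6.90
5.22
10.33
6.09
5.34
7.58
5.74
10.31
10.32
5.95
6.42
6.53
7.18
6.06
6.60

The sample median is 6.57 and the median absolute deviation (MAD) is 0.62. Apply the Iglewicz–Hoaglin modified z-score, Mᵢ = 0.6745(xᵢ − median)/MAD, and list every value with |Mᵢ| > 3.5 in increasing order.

|Mᵢ| > 3.5 ⇔ |xᵢ − 6.57| > 3.5·0.62/0.6745 = 3.22.
So outliers lie outside [3.35, 9.79].
10.31: M = 4.07 → outlier.
10.32: M = 4.08 → outlier.
10.33: M = 4.09 → outlier.
10.34: M = 4.10 → outlier.

10.31, 10.32, 10.33, 10.34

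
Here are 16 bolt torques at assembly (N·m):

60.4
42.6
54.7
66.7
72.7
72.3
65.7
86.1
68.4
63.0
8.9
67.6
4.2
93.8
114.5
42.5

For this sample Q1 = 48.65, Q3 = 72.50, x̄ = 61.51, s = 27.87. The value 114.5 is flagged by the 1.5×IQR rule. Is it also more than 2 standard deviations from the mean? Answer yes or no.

z = (114.5 − 61.51) / 27.87 = 1.90.
|z| = 1.90 ≤ 2.

no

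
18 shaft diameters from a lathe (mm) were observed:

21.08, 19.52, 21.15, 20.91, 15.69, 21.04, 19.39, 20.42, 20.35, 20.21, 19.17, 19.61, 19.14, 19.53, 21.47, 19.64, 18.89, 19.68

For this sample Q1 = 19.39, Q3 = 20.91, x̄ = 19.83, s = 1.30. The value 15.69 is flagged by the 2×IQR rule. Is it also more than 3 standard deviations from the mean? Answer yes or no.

yes

z = (15.69 − 19.83) / 1.30 = -3.18.
|z| = 3.18 > 3.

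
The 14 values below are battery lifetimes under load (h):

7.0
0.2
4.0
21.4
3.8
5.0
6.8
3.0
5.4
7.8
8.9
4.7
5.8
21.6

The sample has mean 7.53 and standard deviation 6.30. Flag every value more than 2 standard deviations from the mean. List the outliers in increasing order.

21.4, 21.6

Cutoffs at x̄ ± 2s: 7.53 ± 2·6.30 = [-5.07, 20.13].
21.4: z = 2.20, |z| > 2 → outlier.
21.6: z = 2.23, |z| > 2 → outlier.
Every other value lies within [-5.07, 20.13].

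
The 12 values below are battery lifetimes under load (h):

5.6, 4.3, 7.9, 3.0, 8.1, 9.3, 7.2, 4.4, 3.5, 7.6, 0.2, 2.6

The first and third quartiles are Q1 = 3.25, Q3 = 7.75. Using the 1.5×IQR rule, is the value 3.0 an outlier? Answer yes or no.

no

IQR = Q3 − Q1 = 7.75 − 3.25 = 4.50.
Lower fence = Q1 − 1.5·IQR = 3.25 − 6.75 = -3.50.
Upper fence = Q3 + 1.5·IQR = 7.75 + 6.75 = 14.50.
3.0 lies within [-3.50, 14.50].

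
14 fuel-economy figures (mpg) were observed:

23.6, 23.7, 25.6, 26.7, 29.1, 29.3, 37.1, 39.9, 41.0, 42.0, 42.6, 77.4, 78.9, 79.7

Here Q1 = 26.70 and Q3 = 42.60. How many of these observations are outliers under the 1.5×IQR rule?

3

IQR = 15.90; fences at 26.70 − 23.85 = 2.85 and 42.60 + 23.85 = 66.45.
Outside the cutoffs: 77.4, 78.9, 79.7.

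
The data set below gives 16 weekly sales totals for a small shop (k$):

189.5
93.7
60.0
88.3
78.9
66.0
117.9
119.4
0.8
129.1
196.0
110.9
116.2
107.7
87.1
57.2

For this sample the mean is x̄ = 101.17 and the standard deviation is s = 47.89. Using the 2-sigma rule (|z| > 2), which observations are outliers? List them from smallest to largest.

0.8

Cutoffs at x̄ ± 2s: 101.17 ± 2·47.89 = [5.39, 196.95].
0.8: z = -2.10, |z| > 2 → outlier.
Every other value lies within [5.39, 196.95].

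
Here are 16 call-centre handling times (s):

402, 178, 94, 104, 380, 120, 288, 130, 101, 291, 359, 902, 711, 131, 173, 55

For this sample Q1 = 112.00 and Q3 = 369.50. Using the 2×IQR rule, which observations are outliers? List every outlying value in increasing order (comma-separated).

902

IQR = Q3 − Q1 = 369.50 − 112.00 = 257.50.
Lower fence = Q1 − 2·IQR = 112.00 − 515.00 = -403.00.
Upper fence = Q3 + 2·IQR = 369.50 + 515.00 = 884.50.
902 > 884.50 → outlier.
All remaining values lie within [-403.00, 884.50].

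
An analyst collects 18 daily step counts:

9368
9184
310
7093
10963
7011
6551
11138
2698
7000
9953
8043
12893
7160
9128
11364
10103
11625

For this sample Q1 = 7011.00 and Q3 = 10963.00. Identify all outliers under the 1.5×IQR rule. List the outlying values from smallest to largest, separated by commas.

IQR = Q3 − Q1 = 10963.00 − 7011.00 = 3952.00.
Lower fence = Q1 − 1.5·IQR = 7011.00 − 5928.00 = 1083.00.
Upper fence = Q3 + 1.5·IQR = 10963.00 + 5928.00 = 16891.00.
310 < 1083.00 → outlier.
All remaining values lie within [1083.00, 16891.00].

310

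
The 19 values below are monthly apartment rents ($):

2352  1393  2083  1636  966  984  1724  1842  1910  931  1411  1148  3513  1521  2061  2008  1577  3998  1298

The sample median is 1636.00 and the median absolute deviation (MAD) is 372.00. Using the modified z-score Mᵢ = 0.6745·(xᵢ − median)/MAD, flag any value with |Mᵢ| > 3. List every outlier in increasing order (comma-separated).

|Mᵢ| > 3 ⇔ |xᵢ − 1636.00| > 3·372.00/0.6745 = 1654.56.
So outliers lie outside [-18.56, 3290.56].
3513: M = 3.40 → outlier.
3998: M = 4.28 → outlier.

3513, 3998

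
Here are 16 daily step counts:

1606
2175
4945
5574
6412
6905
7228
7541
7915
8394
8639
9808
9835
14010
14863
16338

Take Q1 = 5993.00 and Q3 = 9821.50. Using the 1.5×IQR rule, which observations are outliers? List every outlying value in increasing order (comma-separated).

16338

IQR = Q3 − Q1 = 9821.50 − 5993.00 = 3828.50.
Lower fence = Q1 − 1.5·IQR = 5993.00 − 5742.75 = 250.25.
Upper fence = Q3 + 1.5·IQR = 9821.50 + 5742.75 = 15564.25.
16338 > 15564.25 → outlier.
All remaining values lie within [250.25, 15564.25].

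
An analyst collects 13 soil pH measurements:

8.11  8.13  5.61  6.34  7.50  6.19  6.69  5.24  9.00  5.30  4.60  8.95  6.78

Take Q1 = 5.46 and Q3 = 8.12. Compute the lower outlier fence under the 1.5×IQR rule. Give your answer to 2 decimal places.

IQR = Q3 − Q1 = 8.12 − 5.46 = 2.66.
Lower fence = Q1 − 1.5·IQR = 5.46 − 3.99 = 1.47.
Upper fence = Q3 + 1.5·IQR = 8.12 + 3.99 = 12.11.

1.47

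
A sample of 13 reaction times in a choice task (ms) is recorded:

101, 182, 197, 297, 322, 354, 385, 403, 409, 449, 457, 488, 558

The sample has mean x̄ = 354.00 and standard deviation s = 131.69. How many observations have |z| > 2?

Cutoffs: x̄ ± 2s = [90.62, 617.38].
Every value lies within the cutoffs.

0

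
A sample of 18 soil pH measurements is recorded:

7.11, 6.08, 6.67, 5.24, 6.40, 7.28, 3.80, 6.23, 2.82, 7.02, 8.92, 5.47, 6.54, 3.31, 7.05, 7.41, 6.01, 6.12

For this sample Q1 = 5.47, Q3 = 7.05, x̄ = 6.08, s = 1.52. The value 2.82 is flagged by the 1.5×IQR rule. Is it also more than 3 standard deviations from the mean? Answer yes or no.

no

z = (2.82 − 6.08) / 1.52 = -2.14.
|z| = 2.14 ≤ 3.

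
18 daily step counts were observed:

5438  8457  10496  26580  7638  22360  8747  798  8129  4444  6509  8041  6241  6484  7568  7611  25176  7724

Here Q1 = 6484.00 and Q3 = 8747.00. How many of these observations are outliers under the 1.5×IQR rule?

4

IQR = 2263.00; fences at 6484.00 − 3394.50 = 3089.50 and 8747.00 + 3394.50 = 12141.50.
Outside the cutoffs: 798, 22360, 25176, 26580.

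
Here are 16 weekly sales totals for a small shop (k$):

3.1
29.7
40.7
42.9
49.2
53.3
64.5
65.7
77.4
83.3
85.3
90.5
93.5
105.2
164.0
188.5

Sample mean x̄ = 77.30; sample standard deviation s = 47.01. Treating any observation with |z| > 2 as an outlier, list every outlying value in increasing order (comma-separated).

Cutoffs at x̄ ± 2s: 77.30 ± 2·47.01 = [-16.72, 171.32].
188.5: z = 2.37, |z| > 2 → outlier.
Every other value lies within [-16.72, 171.32].

188.5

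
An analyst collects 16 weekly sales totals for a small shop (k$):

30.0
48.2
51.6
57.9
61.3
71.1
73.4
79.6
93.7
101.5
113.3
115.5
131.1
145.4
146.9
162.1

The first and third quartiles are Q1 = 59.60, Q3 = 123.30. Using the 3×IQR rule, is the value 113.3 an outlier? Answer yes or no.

IQR = Q3 − Q1 = 123.30 − 59.60 = 63.70.
Lower fence = Q1 − 3·IQR = 59.60 − 191.10 = -131.50.
Upper fence = Q3 + 3·IQR = 123.30 + 191.10 = 314.40.
113.3 lies within [-131.50, 314.40].

no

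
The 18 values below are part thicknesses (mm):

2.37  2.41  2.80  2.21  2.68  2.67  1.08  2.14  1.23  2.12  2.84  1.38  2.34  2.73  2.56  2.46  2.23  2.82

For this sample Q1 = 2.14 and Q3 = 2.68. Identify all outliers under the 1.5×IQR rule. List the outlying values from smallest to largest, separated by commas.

1.08, 1.23

IQR = Q3 − Q1 = 2.68 − 2.14 = 0.54.
Lower fence = Q1 − 1.5·IQR = 2.14 − 0.81 = 1.33.
Upper fence = Q3 + 1.5·IQR = 2.68 + 0.81 = 3.49.
1.08 < 1.33 → outlier.
1.23 < 1.33 → outlier.
All remaining values lie within [1.33, 3.49].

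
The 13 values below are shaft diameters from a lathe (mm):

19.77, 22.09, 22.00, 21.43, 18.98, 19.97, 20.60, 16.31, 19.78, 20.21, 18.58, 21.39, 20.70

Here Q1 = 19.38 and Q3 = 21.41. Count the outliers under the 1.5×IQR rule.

1

IQR = 2.03; fences at 19.38 − 3.045 = 16.335 and 21.41 + 3.045 = 24.455.
Outside the cutoffs: 16.31.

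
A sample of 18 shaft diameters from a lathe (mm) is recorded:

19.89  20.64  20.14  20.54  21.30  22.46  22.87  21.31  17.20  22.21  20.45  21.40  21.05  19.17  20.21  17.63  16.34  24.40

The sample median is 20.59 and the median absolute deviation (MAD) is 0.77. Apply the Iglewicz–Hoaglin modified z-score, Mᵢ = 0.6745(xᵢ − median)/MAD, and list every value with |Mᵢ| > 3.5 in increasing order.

16.34

|Mᵢ| > 3.5 ⇔ |xᵢ − 20.59| > 3.5·0.77/0.6745 = 4.00.
So outliers lie outside [16.59, 24.59].
16.34: M = -3.72 → outlier.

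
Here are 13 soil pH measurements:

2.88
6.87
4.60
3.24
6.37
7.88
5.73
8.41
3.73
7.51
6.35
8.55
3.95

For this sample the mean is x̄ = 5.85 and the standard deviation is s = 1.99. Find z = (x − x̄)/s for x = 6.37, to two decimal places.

z = (6.37 − 5.85) / 1.99 = 0.26.

0.26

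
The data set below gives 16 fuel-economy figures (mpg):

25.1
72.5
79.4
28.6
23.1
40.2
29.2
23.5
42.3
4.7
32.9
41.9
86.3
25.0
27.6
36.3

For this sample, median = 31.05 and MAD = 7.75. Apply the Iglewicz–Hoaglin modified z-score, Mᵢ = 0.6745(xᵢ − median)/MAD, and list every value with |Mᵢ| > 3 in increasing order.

|Mᵢ| > 3 ⇔ |xᵢ − 31.05| > 3·7.75/0.6745 = 34.47.
So outliers lie outside [-3.42, 65.52].
72.5: M = 3.61 → outlier.
79.4: M = 4.21 → outlier.
86.3: M = 4.81 → outlier.

72.5, 79.4, 86.3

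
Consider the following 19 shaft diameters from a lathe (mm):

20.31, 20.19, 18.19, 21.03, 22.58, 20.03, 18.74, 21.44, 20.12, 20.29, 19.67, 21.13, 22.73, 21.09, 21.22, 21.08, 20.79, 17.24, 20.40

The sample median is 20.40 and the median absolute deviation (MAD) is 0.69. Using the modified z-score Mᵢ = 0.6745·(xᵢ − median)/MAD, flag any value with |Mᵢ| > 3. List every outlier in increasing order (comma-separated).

|Mᵢ| > 3 ⇔ |xᵢ − 20.40| > 3·0.69/0.6745 = 3.07.
So outliers lie outside [17.33, 23.47].
17.24: M = -3.09 → outlier.

17.24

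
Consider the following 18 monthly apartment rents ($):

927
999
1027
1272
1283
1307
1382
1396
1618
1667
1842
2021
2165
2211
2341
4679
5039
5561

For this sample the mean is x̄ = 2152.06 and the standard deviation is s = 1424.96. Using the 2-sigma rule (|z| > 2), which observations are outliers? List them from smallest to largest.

Cutoffs at x̄ ± 2s: 2152.06 ± 2·1424.96 = [-697.86, 5001.98].
5039: z = 2.03, |z| > 2 → outlier.
5561: z = 2.39, |z| > 2 → outlier.
Every other value lies within [-697.86, 5001.98].

5039, 5561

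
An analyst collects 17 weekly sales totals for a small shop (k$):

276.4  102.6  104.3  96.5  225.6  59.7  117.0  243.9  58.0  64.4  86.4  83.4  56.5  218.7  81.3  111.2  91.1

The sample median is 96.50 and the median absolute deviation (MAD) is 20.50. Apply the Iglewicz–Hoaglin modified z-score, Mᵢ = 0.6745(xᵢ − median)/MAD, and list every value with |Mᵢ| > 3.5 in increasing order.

|Mᵢ| > 3.5 ⇔ |xᵢ − 96.50| > 3.5·20.50/0.6745 = 106.38.
So outliers lie outside [-9.88, 202.88].
218.7: M = 4.02 → outlier.
225.6: M = 4.25 → outlier.
243.9: M = 4.85 → outlier.
276.4: M = 5.92 → outlier.

218.7, 225.6, 243.9, 276.4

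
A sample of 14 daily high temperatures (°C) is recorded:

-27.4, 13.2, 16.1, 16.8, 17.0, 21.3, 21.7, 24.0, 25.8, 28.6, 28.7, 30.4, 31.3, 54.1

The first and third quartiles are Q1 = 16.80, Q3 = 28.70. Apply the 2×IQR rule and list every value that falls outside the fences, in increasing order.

-27.4, 54.1

IQR = Q3 − Q1 = 28.70 − 16.80 = 11.90.
Lower fence = Q1 − 2·IQR = 16.80 − 23.80 = -7.00.
Upper fence = Q3 + 2·IQR = 28.70 + 23.80 = 52.50.
-27.4 < -7.00 → outlier.
54.1 > 52.50 → outlier.
All remaining values lie within [-7.00, 52.50].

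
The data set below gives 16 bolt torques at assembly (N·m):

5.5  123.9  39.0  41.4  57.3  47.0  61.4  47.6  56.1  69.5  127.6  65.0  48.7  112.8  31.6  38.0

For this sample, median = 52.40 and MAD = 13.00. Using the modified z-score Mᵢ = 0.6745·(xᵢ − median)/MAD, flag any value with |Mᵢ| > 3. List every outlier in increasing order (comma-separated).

|Mᵢ| > 3 ⇔ |xᵢ − 52.40| > 3·13.00/0.6745 = 57.82.
So outliers lie outside [-5.42, 110.22].
112.8: M = 3.13 → outlier.
123.9: M = 3.71 → outlier.
127.6: M = 3.90 → outlier.

112.8, 123.9, 127.6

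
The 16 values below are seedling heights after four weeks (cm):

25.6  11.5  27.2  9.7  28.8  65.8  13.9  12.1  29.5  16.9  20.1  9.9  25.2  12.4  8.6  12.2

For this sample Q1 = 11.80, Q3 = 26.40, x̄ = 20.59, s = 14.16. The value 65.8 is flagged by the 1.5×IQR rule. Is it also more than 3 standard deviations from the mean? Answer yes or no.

z = (65.8 − 20.59) / 14.16 = 3.19.
|z| = 3.19 > 3.

yes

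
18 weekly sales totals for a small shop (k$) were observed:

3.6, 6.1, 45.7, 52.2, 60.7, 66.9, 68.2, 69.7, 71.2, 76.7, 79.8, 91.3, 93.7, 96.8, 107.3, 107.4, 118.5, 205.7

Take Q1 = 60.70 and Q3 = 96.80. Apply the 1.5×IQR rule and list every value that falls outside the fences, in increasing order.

IQR = Q3 − Q1 = 96.80 − 60.70 = 36.10.
Lower fence = Q1 − 1.5·IQR = 60.70 − 54.15 = 6.55.
Upper fence = Q3 + 1.5·IQR = 96.80 + 54.15 = 150.95.
3.6 < 6.55 → outlier.
6.1 < 6.55 → outlier.
205.7 > 150.95 → outlier.
All remaining values lie within [6.55, 150.95].

3.6, 6.1, 205.7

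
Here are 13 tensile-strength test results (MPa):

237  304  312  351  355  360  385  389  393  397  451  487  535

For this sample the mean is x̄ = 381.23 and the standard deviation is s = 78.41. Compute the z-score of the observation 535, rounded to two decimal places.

1.96

z = (535 − 381.23) / 78.41 = 1.96.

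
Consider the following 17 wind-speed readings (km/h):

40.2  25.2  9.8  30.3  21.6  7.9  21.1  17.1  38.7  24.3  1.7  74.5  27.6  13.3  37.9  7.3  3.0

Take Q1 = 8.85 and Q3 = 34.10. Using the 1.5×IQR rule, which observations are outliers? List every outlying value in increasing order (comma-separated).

IQR = Q3 − Q1 = 34.10 − 8.85 = 25.25.
Lower fence = Q1 − 1.5·IQR = 8.85 − 37.875 = -29.025.
Upper fence = Q3 + 1.5·IQR = 34.10 + 37.875 = 71.975.
74.5 > 71.975 → outlier.
All remaining values lie within [-29.025, 71.975].

74.5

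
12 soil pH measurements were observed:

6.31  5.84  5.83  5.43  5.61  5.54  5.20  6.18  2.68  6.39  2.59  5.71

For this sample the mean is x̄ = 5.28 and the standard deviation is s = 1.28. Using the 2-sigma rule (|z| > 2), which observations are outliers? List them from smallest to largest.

Cutoffs at x̄ ± 2s: 5.28 ± 2·1.28 = [2.72, 7.84].
2.59: z = -2.10, |z| > 2 → outlier.
2.68: z = -2.03, |z| > 2 → outlier.
Every other value lies within [2.72, 7.84].

2.59, 2.68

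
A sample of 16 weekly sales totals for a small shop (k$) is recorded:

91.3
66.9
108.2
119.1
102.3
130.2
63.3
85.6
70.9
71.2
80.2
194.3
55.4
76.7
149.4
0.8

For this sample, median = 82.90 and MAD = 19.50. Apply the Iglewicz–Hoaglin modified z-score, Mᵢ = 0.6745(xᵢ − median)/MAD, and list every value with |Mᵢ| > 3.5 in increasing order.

|Mᵢ| > 3.5 ⇔ |xᵢ − 82.90| > 3.5·19.50/0.6745 = 101.19.
So outliers lie outside [-18.29, 184.09].
194.3: M = 3.85 → outlier.

194.3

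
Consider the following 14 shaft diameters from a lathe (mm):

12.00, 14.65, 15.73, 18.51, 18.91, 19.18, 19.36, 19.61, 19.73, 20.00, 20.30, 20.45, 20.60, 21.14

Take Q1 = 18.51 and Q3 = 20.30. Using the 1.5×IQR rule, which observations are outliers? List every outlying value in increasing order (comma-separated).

12.00, 14.65, 15.73

IQR = Q3 − Q1 = 20.30 − 18.51 = 1.79.
Lower fence = Q1 − 1.5·IQR = 18.51 − 2.685 = 15.825.
Upper fence = Q3 + 1.5·IQR = 20.30 + 2.685 = 22.985.
12.00 < 15.825 → outlier.
14.65 < 15.825 → outlier.
15.73 < 15.825 → outlier.
All remaining values lie within [15.825, 22.985].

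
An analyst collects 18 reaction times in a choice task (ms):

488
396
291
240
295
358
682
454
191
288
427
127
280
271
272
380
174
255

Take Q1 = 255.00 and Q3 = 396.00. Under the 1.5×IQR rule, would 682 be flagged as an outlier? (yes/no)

yes

IQR = Q3 − Q1 = 396.00 − 255.00 = 141.00.
Lower fence = Q1 − 1.5·IQR = 255.00 − 211.50 = 43.50.
Upper fence = Q3 + 1.5·IQR = 396.00 + 211.50 = 607.50.
682 lies above the upper fence.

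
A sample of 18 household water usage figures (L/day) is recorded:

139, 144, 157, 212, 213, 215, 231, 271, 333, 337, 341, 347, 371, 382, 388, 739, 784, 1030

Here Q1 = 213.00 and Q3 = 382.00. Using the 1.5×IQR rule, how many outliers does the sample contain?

3

IQR = 169.00; fences at 213.00 − 253.50 = -40.50 and 382.00 + 253.50 = 635.50.
Outside the cutoffs: 739, 784, 1030.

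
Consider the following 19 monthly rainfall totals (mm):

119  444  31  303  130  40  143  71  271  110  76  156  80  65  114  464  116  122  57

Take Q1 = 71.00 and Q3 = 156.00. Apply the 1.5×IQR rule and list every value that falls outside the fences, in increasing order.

303, 444, 464

IQR = Q3 − Q1 = 156.00 − 71.00 = 85.00.
Lower fence = Q1 − 1.5·IQR = 71.00 − 127.50 = -56.50.
Upper fence = Q3 + 1.5·IQR = 156.00 + 127.50 = 283.50.
303 > 283.50 → outlier.
444 > 283.50 → outlier.
464 > 283.50 → outlier.
All remaining values lie within [-56.50, 283.50].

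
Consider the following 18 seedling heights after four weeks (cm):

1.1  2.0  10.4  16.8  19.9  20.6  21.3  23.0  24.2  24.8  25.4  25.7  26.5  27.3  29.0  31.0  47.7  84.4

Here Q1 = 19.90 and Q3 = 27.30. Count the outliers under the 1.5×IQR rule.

4

IQR = 7.40; fences at 19.90 − 11.10 = 8.80 and 27.30 + 11.10 = 38.40.
Outside the cutoffs: 1.1, 2.0, 47.7, 84.4.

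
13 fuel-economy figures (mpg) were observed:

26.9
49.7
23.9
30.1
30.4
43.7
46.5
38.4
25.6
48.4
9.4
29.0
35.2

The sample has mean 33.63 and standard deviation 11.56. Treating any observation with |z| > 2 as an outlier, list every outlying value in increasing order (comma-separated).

Cutoffs at x̄ ± 2s: 33.63 ± 2·11.56 = [10.51, 56.75].
9.4: z = -2.10, |z| > 2 → outlier.
Every other value lies within [10.51, 56.75].

9.4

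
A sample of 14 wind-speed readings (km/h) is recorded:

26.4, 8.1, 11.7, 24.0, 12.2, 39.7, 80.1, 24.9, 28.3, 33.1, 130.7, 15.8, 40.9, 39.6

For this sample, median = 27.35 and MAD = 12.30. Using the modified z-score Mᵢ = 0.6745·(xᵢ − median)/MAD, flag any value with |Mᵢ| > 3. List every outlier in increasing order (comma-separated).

130.7

|Mᵢ| > 3 ⇔ |xᵢ − 27.35| > 3·12.30/0.6745 = 54.71.
So outliers lie outside [-27.36, 82.06].
130.7: M = 5.67 → outlier.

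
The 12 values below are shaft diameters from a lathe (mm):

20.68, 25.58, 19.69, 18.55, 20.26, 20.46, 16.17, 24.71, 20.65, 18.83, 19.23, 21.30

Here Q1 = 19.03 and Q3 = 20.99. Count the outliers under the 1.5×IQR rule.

2

IQR = 1.96; fences at 19.03 − 2.94 = 16.09 and 20.99 + 2.94 = 23.93.
Outside the cutoffs: 24.71, 25.58.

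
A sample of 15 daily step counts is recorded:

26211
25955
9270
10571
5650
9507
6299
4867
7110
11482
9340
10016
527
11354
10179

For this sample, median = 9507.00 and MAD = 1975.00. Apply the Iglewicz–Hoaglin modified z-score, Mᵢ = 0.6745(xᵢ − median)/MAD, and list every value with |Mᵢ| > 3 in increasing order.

527, 25955, 26211

|Mᵢ| > 3 ⇔ |xᵢ − 9507.00| > 3·1975.00/0.6745 = 8784.28.
So outliers lie outside [722.72, 18291.28].
527: M = -3.07 → outlier.
25955: M = 5.62 → outlier.
26211: M = 5.70 → outlier.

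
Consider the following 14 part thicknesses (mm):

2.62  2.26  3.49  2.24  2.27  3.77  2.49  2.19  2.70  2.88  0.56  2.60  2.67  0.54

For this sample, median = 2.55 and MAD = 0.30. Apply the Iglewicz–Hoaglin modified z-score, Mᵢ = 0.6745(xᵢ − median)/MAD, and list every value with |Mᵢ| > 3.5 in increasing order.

0.54, 0.56

|Mᵢ| > 3.5 ⇔ |xᵢ − 2.55| > 3.5·0.30/0.6745 = 1.56.
So outliers lie outside [0.99, 4.11].
0.54: M = -4.52 → outlier.
0.56: M = -4.47 → outlier.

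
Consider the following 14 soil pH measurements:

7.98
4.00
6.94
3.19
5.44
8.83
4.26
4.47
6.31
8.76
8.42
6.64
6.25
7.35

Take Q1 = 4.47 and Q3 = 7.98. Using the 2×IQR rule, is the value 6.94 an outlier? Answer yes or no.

no

IQR = Q3 − Q1 = 7.98 − 4.47 = 3.51.
Lower fence = Q1 − 2·IQR = 4.47 − 7.02 = -2.55.
Upper fence = Q3 + 2·IQR = 7.98 + 7.02 = 15.00.
6.94 lies within [-2.55, 15.00].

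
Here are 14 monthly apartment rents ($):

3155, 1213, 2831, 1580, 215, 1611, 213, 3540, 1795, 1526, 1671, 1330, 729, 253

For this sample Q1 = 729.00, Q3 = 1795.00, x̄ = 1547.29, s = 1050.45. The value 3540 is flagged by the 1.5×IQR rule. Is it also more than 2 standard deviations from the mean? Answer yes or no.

z = (3540 − 1547.29) / 1050.45 = 1.90.
|z| = 1.90 ≤ 2.

no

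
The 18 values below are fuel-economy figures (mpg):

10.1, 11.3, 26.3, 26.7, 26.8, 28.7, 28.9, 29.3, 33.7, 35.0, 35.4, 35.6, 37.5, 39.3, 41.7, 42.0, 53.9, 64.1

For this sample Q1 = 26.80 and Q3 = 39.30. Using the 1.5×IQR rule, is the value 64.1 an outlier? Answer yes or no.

IQR = Q3 − Q1 = 39.30 − 26.80 = 12.50.
Lower fence = Q1 − 1.5·IQR = 26.80 − 18.75 = 8.05.
Upper fence = Q3 + 1.5·IQR = 39.30 + 18.75 = 58.05.
64.1 lies above the upper fence.

yes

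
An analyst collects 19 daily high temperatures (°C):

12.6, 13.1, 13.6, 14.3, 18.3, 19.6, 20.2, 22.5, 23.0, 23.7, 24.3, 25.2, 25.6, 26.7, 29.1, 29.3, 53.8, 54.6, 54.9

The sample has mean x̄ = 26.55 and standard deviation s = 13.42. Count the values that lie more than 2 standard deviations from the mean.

3

Cutoffs: x̄ ± 2s = [-0.29, 53.39].
Outside the cutoffs: 53.8, 54.6, 54.9.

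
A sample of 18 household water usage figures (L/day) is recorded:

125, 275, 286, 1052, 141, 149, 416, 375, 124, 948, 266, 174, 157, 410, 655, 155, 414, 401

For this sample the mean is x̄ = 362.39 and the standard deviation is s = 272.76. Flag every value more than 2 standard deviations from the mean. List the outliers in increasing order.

948, 1052

Cutoffs at x̄ ± 2s: 362.39 ± 2·272.76 = [-183.13, 907.91].
948: z = 2.15, |z| > 2 → outlier.
1052: z = 2.53, |z| > 2 → outlier.
Every other value lies within [-183.13, 907.91].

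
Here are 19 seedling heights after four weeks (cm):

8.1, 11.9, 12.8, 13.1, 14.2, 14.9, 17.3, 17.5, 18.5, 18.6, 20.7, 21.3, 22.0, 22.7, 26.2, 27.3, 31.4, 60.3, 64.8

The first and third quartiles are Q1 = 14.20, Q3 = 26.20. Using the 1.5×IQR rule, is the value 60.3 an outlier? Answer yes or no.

yes

IQR = Q3 − Q1 = 26.20 − 14.20 = 12.00.
Lower fence = Q1 − 1.5·IQR = 14.20 − 18.00 = -3.80.
Upper fence = Q3 + 1.5·IQR = 26.20 + 18.00 = 44.20.
60.3 lies above the upper fence.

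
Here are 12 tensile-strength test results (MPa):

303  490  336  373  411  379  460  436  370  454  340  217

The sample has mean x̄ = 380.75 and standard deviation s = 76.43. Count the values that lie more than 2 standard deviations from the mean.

1

Cutoffs: x̄ ± 2s = [227.89, 533.61].
Outside the cutoffs: 217.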